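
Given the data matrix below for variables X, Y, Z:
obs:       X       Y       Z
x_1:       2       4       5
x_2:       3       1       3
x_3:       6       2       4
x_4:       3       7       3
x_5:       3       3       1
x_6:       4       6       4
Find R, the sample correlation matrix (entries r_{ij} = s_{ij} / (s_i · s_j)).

Step 1 — column means:
  mean(X) = (2 + 3 + 6 + 3 + 3 + 4) / 6 = 21/6 = 3.5
  mean(Y) = (4 + 1 + 2 + 7 + 3 + 6) / 6 = 23/6 = 3.8333
  mean(Z) = (5 + 3 + 4 + 3 + 1 + 4) / 6 = 20/6 = 3.3333

Step 2 — sample variances and covariances s[i,j] = (1/(n-1)) · Σ_k (x_{k,i} - mean_i) · (x_{k,j} - mean_j), with n-1 = 5:
  s[X,X] = ((-1.5)·(-1.5) + (-0.5)·(-0.5) + (2.5)·(2.5) + (-0.5)·(-0.5) + (-0.5)·(-0.5) + (0.5)·(0.5)) / 5 = 9.5/5 = 1.9
  s[X,Y] = ((-1.5)·(0.1667) + (-0.5)·(-2.8333) + (2.5)·(-1.8333) + (-0.5)·(3.1667) + (-0.5)·(-0.8333) + (0.5)·(2.1667)) / 5 = -3.5/5 = -0.7
  s[X,Z] = ((-1.5)·(1.6667) + (-0.5)·(-0.3333) + (2.5)·(0.6667) + (-0.5)·(-0.3333) + (-0.5)·(-2.3333) + (0.5)·(0.6667)) / 5 = 1/5 = 0.2
  s[Y,Y] = ((0.1667)·(0.1667) + (-2.8333)·(-2.8333) + (-1.8333)·(-1.8333) + (3.1667)·(3.1667) + (-0.8333)·(-0.8333) + (2.1667)·(2.1667)) / 5 = 26.8333/5 = 5.3667
  s[Y,Z] = ((0.1667)·(1.6667) + (-2.8333)·(-0.3333) + (-1.8333)·(0.6667) + (3.1667)·(-0.3333) + (-0.8333)·(-2.3333) + (2.1667)·(0.6667)) / 5 = 2.3333/5 = 0.4667
  s[Z,Z] = ((1.6667)·(1.6667) + (-0.3333)·(-0.3333) + (0.6667)·(0.6667) + (-0.3333)·(-0.3333) + (-2.3333)·(-2.3333) + (0.6667)·(0.6667)) / 5 = 9.3333/5 = 1.8667
  Sample standard deviations s_i = √(s[i,i]):
  s(X) = √(1.9) = 1.3784
  s(Y) = √(5.3667) = 2.3166
  s(Z) = √(1.8667) = 1.3663

Step 3 — r_{ij} = s_{ij} / (s_i · s_j):
  r[X,X] = 1 (diagonal).
  r[X,Y] = -0.7 / (1.3784 · 2.3166) = -0.7 / 3.1932 = -0.2192
  r[X,Z] = 0.2 / (1.3784 · 1.3663) = 0.2 / 1.8833 = 0.1062
  r[Y,Y] = 1 (diagonal).
  r[Y,Z] = 0.4667 / (2.3166 · 1.3663) = 0.4667 / 3.1651 = 0.1474
  r[Z,Z] = 1 (diagonal).

R is symmetric with unit diagonal. Assembling:

R = [[1, -0.2192, 0.1062],
 [-0.2192, 1, 0.1474],
 [0.1062, 0.1474, 1]]


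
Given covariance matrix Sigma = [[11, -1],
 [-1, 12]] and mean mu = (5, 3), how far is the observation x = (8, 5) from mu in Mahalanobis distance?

Step 1 — centre the observation: (x - mu) = (3, 2).

Step 2 — invert Sigma. det(Sigma) = 11·12 - (-1)² = 131.
  Sigma^{-1} = (1/det) · [[d, -b], [-b, a]] = [[0.0916, 0.0076],
 [0.0076, 0.084]].

Step 3 — form the quadratic (x - mu)^T · Sigma^{-1} · (x - mu):
  Sigma^{-1} · (x - mu) = (0.2901, 0.1908).
  (x - mu)^T · [Sigma^{-1} · (x - mu)] = (3)·(0.2901) + (2)·(0.1908) = 1.2519.

Step 4 — take square root: d = √(1.2519) ≈ 1.1189.

d(x, mu) = √(1.2519) ≈ 1.1189


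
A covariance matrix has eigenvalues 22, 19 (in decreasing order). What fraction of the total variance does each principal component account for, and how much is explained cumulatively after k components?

Step 1 — total variance = trace(Sigma) = Σ λ_i = 22 + 19 = 41.

Step 2 — fraction explained by component i = λ_i / Σ λ:
  PC1: 22/41 = 0.5366
  PC2: 19/41 = 0.4634

Step 3 — cumulative fraction after k components = (λ_1 + ... + λ_k) / Σ λ:
  k = 1: 22/41 = 0.5366
  k = 2: (22 + 19)/41 = 41/41 = 1

Summary (fraction, with percent):

explained: PC1 0.5366 (53.66%), PC2 0.4634 (46.34%);  cumulative: 0.5366, 1


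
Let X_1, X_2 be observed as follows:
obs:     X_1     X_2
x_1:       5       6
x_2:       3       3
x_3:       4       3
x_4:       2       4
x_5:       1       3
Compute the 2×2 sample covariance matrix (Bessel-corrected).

Step 1 — column means:
  mean(X_1) = (5 + 3 + 4 + 2 + 1) / 5 = 15/5 = 3
  mean(X_2) = (6 + 3 + 3 + 4 + 3) / 5 = 19/5 = 3.8

Step 2 — sample covariance S[i,j] = (1/(n-1)) · Σ_k (x_{k,i} - mean_i) · (x_{k,j} - mean_j), with n-1 = 4.
  S[X_1,X_1] = ((2)·(2) + (0)·(0) + (1)·(1) + (-1)·(-1) + (-2)·(-2)) / 4 = 10/4 = 2.5
  S[X_1,X_2] = ((2)·(2.2) + (0)·(-0.8) + (1)·(-0.8) + (-1)·(0.2) + (-2)·(-0.8)) / 4 = 5/4 = 1.25
  S[X_2,X_2] = ((2.2)·(2.2) + (-0.8)·(-0.8) + (-0.8)·(-0.8) + (0.2)·(0.2) + (-0.8)·(-0.8)) / 4 = 6.8/4 = 1.7

S is symmetric (S[j,i] = S[i,j]). Assembling:

S = [[2.5, 1.25],
 [1.25, 1.7]]


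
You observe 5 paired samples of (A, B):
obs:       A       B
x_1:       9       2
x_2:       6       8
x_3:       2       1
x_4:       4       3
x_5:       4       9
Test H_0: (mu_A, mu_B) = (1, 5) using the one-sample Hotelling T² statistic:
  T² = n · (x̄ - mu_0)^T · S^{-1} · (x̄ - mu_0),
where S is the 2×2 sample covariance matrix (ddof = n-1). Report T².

Step 1 — sample mean vector:
  mean(A) = (9 + 6 + 2 + 4 + 4) / 5 = 25/5 = 5
  mean(B) = (2 + 8 + 1 + 3 + 9) / 5 = 23/5 = 4.6
  x̄ = (5, 4.6),  deviation x̄ - mu_0 = (5, 4.6) - (1, 5) = (4, -0.4).

Step 2 — sample covariance matrix, S[i,j] = (1/(n-1)) · Σ_k (x_{k,i} - mean_i) · (x_{k,j} - mean_j), divisor n-1 = 4:
  S[A,A] = ((4)·(4) + (1)·(1) + (-3)·(-3) + (-1)·(-1) + (-1)·(-1)) / 4 = 28/4 = 7
  S[A,B] = ((4)·(-2.6) + (1)·(3.4) + (-3)·(-3.6) + (-1)·(-1.6) + (-1)·(4.4)) / 4 = 1/4 = 0.25
  S[B,B] = ((-2.6)·(-2.6) + (3.4)·(3.4) + (-3.6)·(-3.6) + (-1.6)·(-1.6) + (4.4)·(4.4)) / 4 = 53.2/4 = 13.3
  S = [[7, 0.25],
 [0.25, 13.3]].

Step 3 — invert S. det(S) = 7·13.3 - (0.25)² = 93.0375.
  S^{-1} = (1/det) · [[d, -b], [-b, a]] = [[0.143, -0.0027],
 [-0.0027, 0.0752]].

Step 4 — quadratic form (x̄ - mu_0)^T · S^{-1} · (x̄ - mu_0):
  S^{-1} · (x̄ - mu_0) = (0.5729, -0.0408),
  (x̄ - mu_0)^T · [...] = (4)·(0.5729) + (-0.4)·(-0.0408) = 2.3079.

Step 5 — scale by n: T² = 5 · 2.3079 = 11.5394.

T² ≈ 11.5394


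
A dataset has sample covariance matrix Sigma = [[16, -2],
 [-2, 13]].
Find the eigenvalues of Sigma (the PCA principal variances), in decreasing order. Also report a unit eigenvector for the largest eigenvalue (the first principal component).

Step 1 — characteristic polynomial of 2×2 Sigma:
  det(Sigma - λI) = λ² - trace · λ + det = 0.
  trace = 16 + 13 = 29, det = 16·13 - (-2)² = 204.
Step 2 — discriminant:
  Δ = trace² - 4·det = 841 - 816 = 25.
Step 3 — eigenvalues:
  λ = (trace ± √Δ)/2 = (29 ± 5)/2,
  λ_1 = 17,  λ_2 = 12.

Step 4 — unit eigenvector for λ_1: solve (Sigma - λ_1 I)v = 0. First row:
  (16 - 17)·v_x + (-2)·v_y = 0, i.e. (-1)·v_x + (-2)·v_y = 0,
  so v ∝ (b, λ_1 - a) = (-2, 1); multiply by -1 so the first entry is positive: u = (2, -1).
  ||u|| = √((2)² + (-1)²) = √(5) ≈ 2.2361,
  v_1 = u/||u|| ≈ (0.8944, -0.4472) (||v_1|| = 1).

λ_1 = 17,  λ_2 = 12;  v_1 ≈ (0.8944, -0.4472)


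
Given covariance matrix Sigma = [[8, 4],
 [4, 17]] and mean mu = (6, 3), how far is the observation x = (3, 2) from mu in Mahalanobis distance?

Step 1 — centre the observation: (x - mu) = (-3, -1).

Step 2 — invert Sigma. det(Sigma) = 8·17 - (4)² = 120.
  Sigma^{-1} = (1/det) · [[d, -b], [-b, a]] = [[0.1417, -0.0333],
 [-0.0333, 0.0667]].

Step 3 — form the quadratic (x - mu)^T · Sigma^{-1} · (x - mu):
  Sigma^{-1} · (x - mu) = (-0.3917, 0.0333).
  (x - mu)^T · [Sigma^{-1} · (x - mu)] = (-3)·(-0.3917) + (-1)·(0.0333) = 1.1417.

Step 4 — take square root: d = √(1.1417) ≈ 1.0685.

d(x, mu) = √(1.1417) ≈ 1.0685


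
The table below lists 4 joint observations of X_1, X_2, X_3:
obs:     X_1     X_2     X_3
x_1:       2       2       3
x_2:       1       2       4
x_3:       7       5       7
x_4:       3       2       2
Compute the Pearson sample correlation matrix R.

Step 1 — column means:
  mean(X_1) = (2 + 1 + 7 + 3) / 4 = 13/4 = 3.25
  mean(X_2) = (2 + 2 + 5 + 2) / 4 = 11/4 = 2.75
  mean(X_3) = (3 + 4 + 7 + 2) / 4 = 16/4 = 4

Step 2 — sample variances and covariances s[i,j] = (1/(n-1)) · Σ_k (x_{k,i} - mean_i) · (x_{k,j} - mean_j), with n-1 = 3:
  s[X_1,X_1] = ((-1.25)·(-1.25) + (-2.25)·(-2.25) + (3.75)·(3.75) + (-0.25)·(-0.25)) / 3 = 20.75/3 = 6.9167
  s[X_1,X_2] = ((-1.25)·(-0.75) + (-2.25)·(-0.75) + (3.75)·(2.25) + (-0.25)·(-0.75)) / 3 = 11.25/3 = 3.75
  s[X_1,X_3] = ((-1.25)·(-1) + (-2.25)·(0) + (3.75)·(3) + (-0.25)·(-2)) / 3 = 13/3 = 4.3333
  s[X_2,X_2] = ((-0.75)·(-0.75) + (-0.75)·(-0.75) + (2.25)·(2.25) + (-0.75)·(-0.75)) / 3 = 6.75/3 = 2.25
  s[X_2,X_3] = ((-0.75)·(-1) + (-0.75)·(0) + (2.25)·(3) + (-0.75)·(-2)) / 3 = 9/3 = 3
  s[X_3,X_3] = ((-1)·(-1) + (0)·(0) + (3)·(3) + (-2)·(-2)) / 3 = 14/3 = 4.6667
  Sample standard deviations s_i = √(s[i,i]):
  s(X_1) = √(6.9167) = 2.63
  s(X_2) = √(2.25) = 1.5
  s(X_3) = √(4.6667) = 2.1602

Step 3 — r_{ij} = s_{ij} / (s_i · s_j):
  r[X_1,X_1] = 1 (diagonal).
  r[X_1,X_2] = 3.75 / (2.63 · 1.5) = 3.75 / 3.9449 = 0.9506
  r[X_1,X_3] = 4.3333 / (2.63 · 2.1602) = 4.3333 / 5.6814 = 0.7627
  r[X_2,X_2] = 1 (diagonal).
  r[X_2,X_3] = 3 / (1.5 · 2.1602) = 3 / 3.2404 = 0.9258
  r[X_3,X_3] = 1 (diagonal).

R is symmetric with unit diagonal. Assembling:

R = [[1, 0.9506, 0.7627],
 [0.9506, 1, 0.9258],
 [0.7627, 0.9258, 1]]


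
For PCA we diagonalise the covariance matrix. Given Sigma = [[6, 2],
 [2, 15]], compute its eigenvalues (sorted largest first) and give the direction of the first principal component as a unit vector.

Step 1 — characteristic polynomial of 2×2 Sigma:
  det(Sigma - λI) = λ² - trace · λ + det = 0.
  trace = 6 + 15 = 21, det = 6·15 - (2)² = 86.
Step 2 — discriminant:
  Δ = trace² - 4·det = 441 - 344 = 97.
Step 3 — eigenvalues:
  λ = (trace ± √Δ)/2 = (21 ± 9.8489)/2,
  λ_1 = 15.4244,  λ_2 = 5.5756.

Step 4 — unit eigenvector for λ_1: solve (Sigma - λ_1 I)v = 0. First row:
  (6 - 15.4244)·v_x + (2)·v_y = 0, i.e. (-9.4244)·v_x + (2)·v_y = 0,
  so v ∝ (b, λ_1 - a) = (2, 9.4244) = u.
  ||u|| = √((2)² + (9.4244)²) = √(92.8199) ≈ 9.6343,
  v_1 = u/||u|| ≈ (0.2076, 0.9782) (||v_1|| = 1).

λ_1 = 15.4244,  λ_2 = 5.5756;  v_1 ≈ (0.2076, 0.9782)


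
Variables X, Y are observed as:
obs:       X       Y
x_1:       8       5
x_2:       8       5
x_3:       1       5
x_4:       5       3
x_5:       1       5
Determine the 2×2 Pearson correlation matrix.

Step 1 — column means:
  mean(X) = (8 + 8 + 1 + 5 + 1) / 5 = 23/5 = 4.6
  mean(Y) = (5 + 5 + 5 + 3 + 5) / 5 = 23/5 = 4.6

Step 2 — sample variances and covariances s[i,j] = (1/(n-1)) · Σ_k (x_{k,i} - mean_i) · (x_{k,j} - mean_j), with n-1 = 4:
  s[X,X] = ((3.4)·(3.4) + (3.4)·(3.4) + (-3.6)·(-3.6) + (0.4)·(0.4) + (-3.6)·(-3.6)) / 4 = 49.2/4 = 12.3
  s[X,Y] = ((3.4)·(0.4) + (3.4)·(0.4) + (-3.6)·(0.4) + (0.4)·(-1.6) + (-3.6)·(0.4)) / 4 = -0.8/4 = -0.2
  s[Y,Y] = ((0.4)·(0.4) + (0.4)·(0.4) + (0.4)·(0.4) + (-1.6)·(-1.6) + (0.4)·(0.4)) / 4 = 3.2/4 = 0.8
  Sample standard deviations s_i = √(s[i,i]):
  s(X) = √(12.3) = 3.5071
  s(Y) = √(0.8) = 0.8944

Step 3 — r_{ij} = s_{ij} / (s_i · s_j):
  r[X,X] = 1 (diagonal).
  r[X,Y] = -0.2 / (3.5071 · 0.8944) = -0.2 / 3.1369 = -0.0638
  r[Y,Y] = 1 (diagonal).

R is symmetric with unit diagonal. Assembling:

R = [[1, -0.0638],
 [-0.0638, 1]]


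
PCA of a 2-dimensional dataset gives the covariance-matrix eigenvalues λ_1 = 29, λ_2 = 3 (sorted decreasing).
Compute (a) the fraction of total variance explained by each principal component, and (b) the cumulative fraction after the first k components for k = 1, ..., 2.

Step 1 — total variance = trace(Sigma) = Σ λ_i = 29 + 3 = 32.

Step 2 — fraction explained by component i = λ_i / Σ λ:
  PC1: 29/32 = 0.9062
  PC2: 3/32 = 0.0938

Step 3 — cumulative fraction after k components = (λ_1 + ... + λ_k) / Σ λ:
  k = 1: 29/32 = 0.9062
  k = 2: (29 + 3)/32 = 32/32 = 1

Summary (fraction, with percent):

explained: PC1 0.9062 (90.62%), PC2 0.0938 (9.38%);  cumulative: 0.9062, 1


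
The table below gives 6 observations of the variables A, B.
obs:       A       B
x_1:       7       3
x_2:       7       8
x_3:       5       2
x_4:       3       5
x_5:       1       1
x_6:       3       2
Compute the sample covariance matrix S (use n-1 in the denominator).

Step 1 — column means:
  mean(A) = (7 + 7 + 5 + 3 + 1 + 3) / 6 = 26/6 = 4.3333
  mean(B) = (3 + 8 + 2 + 5 + 1 + 2) / 6 = 21/6 = 3.5

Step 2 — sample covariance S[i,j] = (1/(n-1)) · Σ_k (x_{k,i} - mean_i) · (x_{k,j} - mean_j), with n-1 = 5.
  S[A,A] = ((2.6667)·(2.6667) + (2.6667)·(2.6667) + (0.6667)·(0.6667) + (-1.3333)·(-1.3333) + (-3.3333)·(-3.3333) + (-1.3333)·(-1.3333)) / 5 = 29.3333/5 = 5.8667
  S[A,B] = ((2.6667)·(-0.5) + (2.6667)·(4.5) + (0.6667)·(-1.5) + (-1.3333)·(1.5) + (-3.3333)·(-2.5) + (-1.3333)·(-1.5)) / 5 = 18/5 = 3.6
  S[B,B] = ((-0.5)·(-0.5) + (4.5)·(4.5) + (-1.5)·(-1.5) + (1.5)·(1.5) + (-2.5)·(-2.5) + (-1.5)·(-1.5)) / 5 = 33.5/5 = 6.7

S is symmetric (S[j,i] = S[i,j]). Assembling:

S = [[5.8667, 3.6],
 [3.6, 6.7]]


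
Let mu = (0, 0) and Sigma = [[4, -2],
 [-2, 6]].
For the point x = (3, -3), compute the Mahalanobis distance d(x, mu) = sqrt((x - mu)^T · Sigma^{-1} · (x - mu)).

Step 1 — centre the observation: (x - mu) = (3, -3).

Step 2 — invert Sigma. det(Sigma) = 4·6 - (-2)² = 20.
  Sigma^{-1} = (1/det) · [[d, -b], [-b, a]] = [[0.3, 0.1],
 [0.1, 0.2]].

Step 3 — form the quadratic (x - mu)^T · Sigma^{-1} · (x - mu):
  Sigma^{-1} · (x - mu) = (0.6, -0.3).
  (x - mu)^T · [Sigma^{-1} · (x - mu)] = (3)·(0.6) + (-3)·(-0.3) = 2.7.

Step 4 — take square root: d = √(2.7) ≈ 1.6432.

d(x, mu) = √(2.7) ≈ 1.6432


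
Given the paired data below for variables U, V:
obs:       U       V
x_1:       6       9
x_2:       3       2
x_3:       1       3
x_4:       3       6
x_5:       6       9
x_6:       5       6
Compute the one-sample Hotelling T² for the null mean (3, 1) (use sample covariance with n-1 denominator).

Step 1 — sample mean vector:
  mean(U) = (6 + 3 + 1 + 3 + 6 + 5) / 6 = 24/6 = 4
  mean(V) = (9 + 2 + 3 + 6 + 9 + 6) / 6 = 35/6 = 5.8333
  x̄ = (4, 5.8333),  deviation x̄ - mu_0 = (4, 5.8333) - (3, 1) = (1, 4.8333).

Step 2 — sample covariance matrix, S[i,j] = (1/(n-1)) · Σ_k (x_{k,i} - mean_i) · (x_{k,j} - mean_j), divisor n-1 = 5:
  S[U,U] = ((2)·(2) + (-1)·(-1) + (-3)·(-3) + (-1)·(-1) + (2)·(2) + (1)·(1)) / 5 = 20/5 = 4
  S[U,V] = ((2)·(3.1667) + (-1)·(-3.8333) + (-3)·(-2.8333) + (-1)·(0.1667) + (2)·(3.1667) + (1)·(0.1667)) / 5 = 25/5 = 5
  S[V,V] = ((3.1667)·(3.1667) + (-3.8333)·(-3.8333) + (-2.8333)·(-2.8333) + (0.1667)·(0.1667) + (3.1667)·(3.1667) + (0.1667)·(0.1667)) / 5 = 42.8333/5 = 8.5667
  S = [[4, 5],
 [5, 8.5667]].

Step 3 — invert S. det(S) = 4·8.5667 - (5)² = 9.2667.
  S^{-1} = (1/det) · [[d, -b], [-b, a]] = [[0.9245, -0.5396],
 [-0.5396, 0.4317]].

Step 4 — quadratic form (x̄ - mu_0)^T · S^{-1} · (x̄ - mu_0):
  S^{-1} · (x̄ - mu_0) = (-1.6835, 1.5468),
  (x̄ - mu_0)^T · [...] = (1)·(-1.6835) + (4.8333)·(1.5468) = 5.7926.

Step 5 — scale by n: T² = 6 · 5.7926 = 34.7554.

T² ≈ 34.7554


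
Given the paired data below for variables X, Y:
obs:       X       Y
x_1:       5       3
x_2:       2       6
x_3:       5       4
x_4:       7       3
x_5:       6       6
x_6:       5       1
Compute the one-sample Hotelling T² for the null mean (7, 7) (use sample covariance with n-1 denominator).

Step 1 — sample mean vector:
  mean(X) = (5 + 2 + 5 + 7 + 6 + 5) / 6 = 30/6 = 5
  mean(Y) = (3 + 6 + 4 + 3 + 6 + 1) / 6 = 23/6 = 3.8333
  x̄ = (5, 3.8333),  deviation x̄ - mu_0 = (5, 3.8333) - (7, 7) = (-2, -3.1667).

Step 2 — sample covariance matrix, S[i,j] = (1/(n-1)) · Σ_k (x_{k,i} - mean_i) · (x_{k,j} - mean_j), divisor n-1 = 5:
  S[X,X] = ((0)·(0) + (-3)·(-3) + (0)·(0) + (2)·(2) + (1)·(1) + (0)·(0)) / 5 = 14/5 = 2.8
  S[X,Y] = ((0)·(-0.8333) + (-3)·(2.1667) + (0)·(0.1667) + (2)·(-0.8333) + (1)·(2.1667) + (0)·(-2.8333)) / 5 = -6/5 = -1.2
  S[Y,Y] = ((-0.8333)·(-0.8333) + (2.1667)·(2.1667) + (0.1667)·(0.1667) + (-0.8333)·(-0.8333) + (2.1667)·(2.1667) + (-2.8333)·(-2.8333)) / 5 = 18.8333/5 = 3.7667
  S = [[2.8, -1.2],
 [-1.2, 3.7667]].

Step 3 — invert S. det(S) = 2.8·3.7667 - (-1.2)² = 9.1067.
  S^{-1} = (1/det) · [[d, -b], [-b, a]] = [[0.4136, 0.1318],
 [0.1318, 0.3075]].

Step 4 — quadratic form (x̄ - mu_0)^T · S^{-1} · (x̄ - mu_0):
  S^{-1} · (x̄ - mu_0) = (-1.2445, -1.2372),
  (x̄ - mu_0)^T · [...] = (-2)·(-1.2445) + (-3.1667)·(-1.2372) = 6.4068.

Step 5 — scale by n: T² = 6 · 6.4068 = 38.4407.

T² ≈ 38.4407


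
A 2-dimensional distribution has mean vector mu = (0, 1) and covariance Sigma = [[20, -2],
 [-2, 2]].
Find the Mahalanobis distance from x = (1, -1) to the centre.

Step 1 — centre the observation: (x - mu) = (1, -2).

Step 2 — invert Sigma. det(Sigma) = 20·2 - (-2)² = 36.
  Sigma^{-1} = (1/det) · [[d, -b], [-b, a]] = [[0.0556, 0.0556],
 [0.0556, 0.5556]].

Step 3 — form the quadratic (x - mu)^T · Sigma^{-1} · (x - mu):
  Sigma^{-1} · (x - mu) = (-0.0556, -1.0556).
  (x - mu)^T · [Sigma^{-1} · (x - mu)] = (1)·(-0.0556) + (-2)·(-1.0556) = 2.0556.

Step 4 — take square root: d = √(2.0556) ≈ 1.4337.

d(x, mu) = √(2.0556) ≈ 1.4337


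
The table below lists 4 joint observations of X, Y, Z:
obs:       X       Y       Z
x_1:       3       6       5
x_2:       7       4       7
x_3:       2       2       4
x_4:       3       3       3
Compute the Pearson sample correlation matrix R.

Step 1 — column means:
  mean(X) = (3 + 7 + 2 + 3) / 4 = 15/4 = 3.75
  mean(Y) = (6 + 4 + 2 + 3) / 4 = 15/4 = 3.75
  mean(Z) = (5 + 7 + 4 + 3) / 4 = 19/4 = 4.75

Step 2 — sample variances and covariances s[i,j] = (1/(n-1)) · Σ_k (x_{k,i} - mean_i) · (x_{k,j} - mean_j), with n-1 = 3:
  s[X,X] = ((-0.75)·(-0.75) + (3.25)·(3.25) + (-1.75)·(-1.75) + (-0.75)·(-0.75)) / 3 = 14.75/3 = 4.9167
  s[X,Y] = ((-0.75)·(2.25) + (3.25)·(0.25) + (-1.75)·(-1.75) + (-0.75)·(-0.75)) / 3 = 2.75/3 = 0.9167
  s[X,Z] = ((-0.75)·(0.25) + (3.25)·(2.25) + (-1.75)·(-0.75) + (-0.75)·(-1.75)) / 3 = 9.75/3 = 3.25
  s[Y,Y] = ((2.25)·(2.25) + (0.25)·(0.25) + (-1.75)·(-1.75) + (-0.75)·(-0.75)) / 3 = 8.75/3 = 2.9167
  s[Y,Z] = ((2.25)·(0.25) + (0.25)·(2.25) + (-1.75)·(-0.75) + (-0.75)·(-1.75)) / 3 = 3.75/3 = 1.25
  s[Z,Z] = ((0.25)·(0.25) + (2.25)·(2.25) + (-0.75)·(-0.75) + (-1.75)·(-1.75)) / 3 = 8.75/3 = 2.9167
  Sample standard deviations s_i = √(s[i,i]):
  s(X) = √(4.9167) = 2.2174
  s(Y) = √(2.9167) = 1.7078
  s(Z) = √(2.9167) = 1.7078

Step 3 — r_{ij} = s_{ij} / (s_i · s_j):
  r[X,X] = 1 (diagonal).
  r[X,Y] = 0.9167 / (2.2174 · 1.7078) = 0.9167 / 3.7869 = 0.2421
  r[X,Z] = 3.25 / (2.2174 · 1.7078) = 3.25 / 3.7869 = 0.8582
  r[Y,Y] = 1 (diagonal).
  r[Y,Z] = 1.25 / (1.7078 · 1.7078) = 1.25 / 2.9167 = 0.4286
  r[Z,Z] = 1 (diagonal).

R is symmetric with unit diagonal. Assembling:

R = [[1, 0.2421, 0.8582],
 [0.2421, 1, 0.4286],
 [0.8582, 0.4286, 1]]


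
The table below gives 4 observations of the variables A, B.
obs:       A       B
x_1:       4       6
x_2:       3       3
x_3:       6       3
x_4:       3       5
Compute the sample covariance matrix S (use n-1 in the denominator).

Step 1 — column means:
  mean(A) = (4 + 3 + 6 + 3) / 4 = 16/4 = 4
  mean(B) = (6 + 3 + 3 + 5) / 4 = 17/4 = 4.25

Step 2 — sample covariance S[i,j] = (1/(n-1)) · Σ_k (x_{k,i} - mean_i) · (x_{k,j} - mean_j), with n-1 = 3.
  S[A,A] = ((0)·(0) + (-1)·(-1) + (2)·(2) + (-1)·(-1)) / 3 = 6/3 = 2
  S[A,B] = ((0)·(1.75) + (-1)·(-1.25) + (2)·(-1.25) + (-1)·(0.75)) / 3 = -2/3 = -0.6667
  S[B,B] = ((1.75)·(1.75) + (-1.25)·(-1.25) + (-1.25)·(-1.25) + (0.75)·(0.75)) / 3 = 6.75/3 = 2.25

S is symmetric (S[j,i] = S[i,j]). Assembling:

S = [[2, -0.6667],
 [-0.6667, 2.25]]


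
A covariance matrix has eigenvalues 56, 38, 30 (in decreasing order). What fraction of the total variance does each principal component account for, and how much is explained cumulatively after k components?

Step 1 — total variance = trace(Sigma) = Σ λ_i = 56 + 38 + 30 = 124.

Step 2 — fraction explained by component i = λ_i / Σ λ:
  PC1: 56/124 = 0.4516
  PC2: 38/124 = 0.3065
  PC3: 30/124 = 0.2419

Step 3 — cumulative fraction after k components = (λ_1 + ... + λ_k) / Σ λ:
  k = 1: 56/124 = 0.4516
  k = 2: (56 + 38)/124 = 94/124 = 0.7581
  k = 3: (56 + 38 + 30)/124 = 124/124 = 1

Summary (fraction, with percent):

explained: PC1 0.4516 (45.16%), PC2 0.3065 (30.65%), PC3 0.2419 (24.19%);  cumulative: 0.4516, 0.7581, 1


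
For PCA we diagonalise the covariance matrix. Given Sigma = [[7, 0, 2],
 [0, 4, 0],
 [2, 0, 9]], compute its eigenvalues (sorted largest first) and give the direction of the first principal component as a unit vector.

Step 1 — characteristic polynomial p(λ) = det(λI - Sigma) = λ³ - tr·λ² + c_1·λ - det, where tr = trace, c_1 = sum of the principal 2×2 minors, det = det(Sigma):
  tr = 7 + 4 + 9 = 20,
  c_1 = (7·4 - (0)²) + (7·9 - (2)²) + (4·9 - (0)²) = 28 + 59 + 36 = 123,
  det = 7·(4·9 - (0)²) - (0)·((0)·9 - (0)·(2)) + (2)·((0)·(0) - 4·(2)) = 7·(36) - (0)·(0) + (2)·(-8) = 236.
  So p(λ) = λ³ - 20λ² + 123λ - 236.
Step 2 — look for an integer root (rational root theorem: any rational root is an integer divisor of 236). Testing λ = 4:
  p(4) = 64 - 320 + 492 - 236 = 0  ✓
  Dividing out (λ - 4): p(λ) = (λ - 4)(λ² - 16λ + 59).
Step 3 — remaining eigenvalues from the quadratic λ² - 16λ + 59 = 0:
  Δ = 16² - 4·59 = 256 - 236 = 20,  λ = (16 ± √20)/2 = (16 ± 4.4721)/2 ≈ 10.2361 or 5.7639.
  Sorted: λ_1 = 10.2361,  λ_2 = 5.7639,  λ_3 = 4  (check: sum = 20 = tr ✓).

Step 4 — unit eigenvector for λ_1 ≈ 10.2361: v spans the null space of (Sigma - λ_1 I), whose rows are
  r_1 = (-3.2361, 0, 2),  r_2 = (0, -6.2361, 0),  r_3 = (2, 0, -1.2361).
  v is orthogonal to every row, so take v ∝ r_1 × r_2 = ((0)·(0) - (2)·(-6.2361), (2)·(0) - (-3.2361)·(0), (-3.2361)·(-6.2361) - (0)·(0)) ≈ (12.4721, 0, 20.1803).
  Let u = (12.4721, 0, 20.1803).
  ||u|| = √((12.4721)² + (0)² + (20.1803)²) = √(562.8003) ≈ 23.7234,  v_1 = u/||u|| ≈ (0.5257, 0, 0.8507) (||v_1|| = 1).

λ_1 = 10.2361,  λ_2 = 5.7639,  λ_3 = 4;  v_1 ≈ (0.5257, 0, 0.8507)


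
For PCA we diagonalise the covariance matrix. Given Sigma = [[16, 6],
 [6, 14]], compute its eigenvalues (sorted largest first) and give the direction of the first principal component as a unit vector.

Step 1 — characteristic polynomial of 2×2 Sigma:
  det(Sigma - λI) = λ² - trace · λ + det = 0.
  trace = 16 + 14 = 30, det = 16·14 - (6)² = 188.
Step 2 — discriminant:
  Δ = trace² - 4·det = 900 - 752 = 148.
Step 3 — eigenvalues:
  λ = (trace ± √Δ)/2 = (30 ± 12.1655)/2,
  λ_1 = 21.0828,  λ_2 = 8.9172.

Step 4 — unit eigenvector for λ_1: solve (Sigma - λ_1 I)v = 0. First row:
  (16 - 21.0828)·v_x + (6)·v_y = 0, i.e. (-5.0828)·v_x + (6)·v_y = 0,
  so v ∝ (b, λ_1 - a) = (6, 5.0828) = u.
  ||u|| = √((6)² + (5.0828)²) = √(61.8345) ≈ 7.8635,
  v_1 = u/||u|| ≈ (0.763, 0.6464) (||v_1|| = 1).

λ_1 = 21.0828,  λ_2 = 8.9172;  v_1 ≈ (0.763, 0.6464)


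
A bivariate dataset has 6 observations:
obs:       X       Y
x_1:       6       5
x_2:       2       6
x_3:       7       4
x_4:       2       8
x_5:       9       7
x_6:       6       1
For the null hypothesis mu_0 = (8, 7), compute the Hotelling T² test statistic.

Step 1 — sample mean vector:
  mean(X) = (6 + 2 + 7 + 2 + 9 + 6) / 6 = 32/6 = 5.3333
  mean(Y) = (5 + 6 + 4 + 8 + 7 + 1) / 6 = 31/6 = 5.1667
  x̄ = (5.3333, 5.1667),  deviation x̄ - mu_0 = (5.3333, 5.1667) - (8, 7) = (-2.6667, -1.8333).

Step 2 — sample covariance matrix, S[i,j] = (1/(n-1)) · Σ_k (x_{k,i} - mean_i) · (x_{k,j} - mean_j), divisor n-1 = 5:
  S[X,X] = ((0.6667)·(0.6667) + (-3.3333)·(-3.3333) + (1.6667)·(1.6667) + (-3.3333)·(-3.3333) + (3.6667)·(3.6667) + (0.6667)·(0.6667)) / 5 = 39.3333/5 = 7.8667
  S[X,Y] = ((0.6667)·(-0.1667) + (-3.3333)·(0.8333) + (1.6667)·(-1.1667) + (-3.3333)·(2.8333) + (3.6667)·(1.8333) + (0.6667)·(-4.1667)) / 5 = -10.3333/5 = -2.0667
  S[Y,Y] = ((-0.1667)·(-0.1667) + (0.8333)·(0.8333) + (-1.1667)·(-1.1667) + (2.8333)·(2.8333) + (1.8333)·(1.8333) + (-4.1667)·(-4.1667)) / 5 = 30.8333/5 = 6.1667
  S = [[7.8667, -2.0667],
 [-2.0667, 6.1667]].

Step 3 — invert S. det(S) = 7.8667·6.1667 - (-2.0667)² = 44.24.
  S^{-1} = (1/det) · [[d, -b], [-b, a]] = [[0.1394, 0.0467],
 [0.0467, 0.1778]].

Step 4 — quadratic form (x̄ - mu_0)^T · S^{-1} · (x̄ - mu_0):
  S^{-1} · (x̄ - mu_0) = (-0.4574, -0.4506),
  (x̄ - mu_0)^T · [...] = (-2.6667)·(-0.4574) + (-1.8333)·(-0.4506) = 2.0457.

Step 5 — scale by n: T² = 6 · 2.0457 = 12.274.

T² ≈ 12.274


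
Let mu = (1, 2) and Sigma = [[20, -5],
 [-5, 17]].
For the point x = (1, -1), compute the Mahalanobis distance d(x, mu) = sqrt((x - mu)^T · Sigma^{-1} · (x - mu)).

Step 1 — centre the observation: (x - mu) = (0, -3).

Step 2 — invert Sigma. det(Sigma) = 20·17 - (-5)² = 315.
  Sigma^{-1} = (1/det) · [[d, -b], [-b, a]] = [[0.054, 0.0159],
 [0.0159, 0.0635]].

Step 3 — form the quadratic (x - mu)^T · Sigma^{-1} · (x - mu):
  Sigma^{-1} · (x - mu) = (-0.0476, -0.1905).
  (x - mu)^T · [Sigma^{-1} · (x - mu)] = (0)·(-0.0476) + (-3)·(-0.1905) = 0.5714.

Step 4 — take square root: d = √(0.5714) ≈ 0.7559.

d(x, mu) = √(0.5714) ≈ 0.7559


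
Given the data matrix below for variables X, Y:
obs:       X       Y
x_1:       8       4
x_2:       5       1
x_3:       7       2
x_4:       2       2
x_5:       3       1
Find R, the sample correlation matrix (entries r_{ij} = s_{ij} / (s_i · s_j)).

Step 1 — column means:
  mean(X) = (8 + 5 + 7 + 2 + 3) / 5 = 25/5 = 5
  mean(Y) = (4 + 1 + 2 + 2 + 1) / 5 = 10/5 = 2

Step 2 — sample variances and covariances s[i,j] = (1/(n-1)) · Σ_k (x_{k,i} - mean_i) · (x_{k,j} - mean_j), with n-1 = 4:
  s[X,X] = ((3)·(3) + (0)·(0) + (2)·(2) + (-3)·(-3) + (-2)·(-2)) / 4 = 26/4 = 6.5
  s[X,Y] = ((3)·(2) + (0)·(-1) + (2)·(0) + (-3)·(0) + (-2)·(-1)) / 4 = 8/4 = 2
  s[Y,Y] = ((2)·(2) + (-1)·(-1) + (0)·(0) + (0)·(0) + (-1)·(-1)) / 4 = 6/4 = 1.5
  Sample standard deviations s_i = √(s[i,i]):
  s(X) = √(6.5) = 2.5495
  s(Y) = √(1.5) = 1.2247

Step 3 — r_{ij} = s_{ij} / (s_i · s_j):
  r[X,X] = 1 (diagonal).
  r[X,Y] = 2 / (2.5495 · 1.2247) = 2 / 3.1225 = 0.6405
  r[Y,Y] = 1 (diagonal).

R is symmetric with unit diagonal. Assembling:

R = [[1, 0.6405],
 [0.6405, 1]]


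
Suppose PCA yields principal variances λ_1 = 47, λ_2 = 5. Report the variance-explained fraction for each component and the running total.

Step 1 — total variance = trace(Sigma) = Σ λ_i = 47 + 5 = 52.

Step 2 — fraction explained by component i = λ_i / Σ λ:
  PC1: 47/52 = 0.9038
  PC2: 5/52 = 0.0962

Step 3 — cumulative fraction after k components = (λ_1 + ... + λ_k) / Σ λ:
  k = 1: 47/52 = 0.9038
  k = 2: (47 + 5)/52 = 52/52 = 1

Summary (fraction, with percent):

explained: PC1 0.9038 (90.38%), PC2 0.0962 (9.62%);  cumulative: 0.9038, 1


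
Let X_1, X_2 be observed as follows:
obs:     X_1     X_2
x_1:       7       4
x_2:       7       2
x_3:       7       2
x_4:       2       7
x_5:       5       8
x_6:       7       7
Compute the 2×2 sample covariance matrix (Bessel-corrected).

Step 1 — column means:
  mean(X_1) = (7 + 7 + 7 + 2 + 5 + 7) / 6 = 35/6 = 5.8333
  mean(X_2) = (4 + 2 + 2 + 7 + 8 + 7) / 6 = 30/6 = 5

Step 2 — sample covariance S[i,j] = (1/(n-1)) · Σ_k (x_{k,i} - mean_i) · (x_{k,j} - mean_j), with n-1 = 5.
  S[X_1,X_1] = ((1.1667)·(1.1667) + (1.1667)·(1.1667) + (1.1667)·(1.1667) + (-3.8333)·(-3.8333) + (-0.8333)·(-0.8333) + (1.1667)·(1.1667)) / 5 = 20.8333/5 = 4.1667
  S[X_1,X_2] = ((1.1667)·(-1) + (1.1667)·(-3) + (1.1667)·(-3) + (-3.8333)·(2) + (-0.8333)·(3) + (1.1667)·(2)) / 5 = -16/5 = -3.2
  S[X_2,X_2] = ((-1)·(-1) + (-3)·(-3) + (-3)·(-3) + (2)·(2) + (3)·(3) + (2)·(2)) / 5 = 36/5 = 7.2

S is symmetric (S[j,i] = S[i,j]). Assembling:

S = [[4.1667, -3.2],
 [-3.2, 7.2]]


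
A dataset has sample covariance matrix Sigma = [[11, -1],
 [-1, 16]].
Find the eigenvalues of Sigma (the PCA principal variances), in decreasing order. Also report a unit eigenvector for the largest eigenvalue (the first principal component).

Step 1 — characteristic polynomial of 2×2 Sigma:
  det(Sigma - λI) = λ² - trace · λ + det = 0.
  trace = 11 + 16 = 27, det = 11·16 - (-1)² = 175.
Step 2 — discriminant:
  Δ = trace² - 4·det = 729 - 700 = 29.
Step 3 — eigenvalues:
  λ = (trace ± √Δ)/2 = (27 ± 5.3852)/2,
  λ_1 = 16.1926,  λ_2 = 10.8074.

Step 4 — unit eigenvector for λ_1: solve (Sigma - λ_1 I)v = 0. First row:
  (11 - 16.1926)·v_x + (-1)·v_y = 0, i.e. (-5.1926)·v_x + (-1)·v_y = 0,
  so v ∝ (b, λ_1 - a) = (-1, 5.1926); multiply by -1 so the first entry is positive: u = (1, -5.1926).
  ||u|| = √((1)² + (-5.1926)²) = √(27.9629) ≈ 5.288,
  v_1 = u/||u|| ≈ (0.1891, -0.982) (||v_1|| = 1).

λ_1 = 16.1926,  λ_2 = 10.8074;  v_1 ≈ (0.1891, -0.982)


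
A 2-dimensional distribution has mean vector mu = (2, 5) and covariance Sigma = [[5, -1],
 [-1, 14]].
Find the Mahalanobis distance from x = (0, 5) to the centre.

Step 1 — centre the observation: (x - mu) = (-2, 0).

Step 2 — invert Sigma. det(Sigma) = 5·14 - (-1)² = 69.
  Sigma^{-1} = (1/det) · [[d, -b], [-b, a]] = [[0.2029, 0.0145],
 [0.0145, 0.0725]].

Step 3 — form the quadratic (x - mu)^T · Sigma^{-1} · (x - mu):
  Sigma^{-1} · (x - mu) = (-0.4058, -0.029).
  (x - mu)^T · [Sigma^{-1} · (x - mu)] = (-2)·(-0.4058) + (0)·(-0.029) = 0.8116.

Step 4 — take square root: d = √(0.8116) ≈ 0.9009.

d(x, mu) = √(0.8116) ≈ 0.9009


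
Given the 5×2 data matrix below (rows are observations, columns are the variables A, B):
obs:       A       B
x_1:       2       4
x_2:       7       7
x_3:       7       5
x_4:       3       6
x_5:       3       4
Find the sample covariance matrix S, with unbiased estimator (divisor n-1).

Step 1 — column means:
  mean(A) = (2 + 7 + 7 + 3 + 3) / 5 = 22/5 = 4.4
  mean(B) = (4 + 7 + 5 + 6 + 4) / 5 = 26/5 = 5.2

Step 2 — sample covariance S[i,j] = (1/(n-1)) · Σ_k (x_{k,i} - mean_i) · (x_{k,j} - mean_j), with n-1 = 4.
  S[A,A] = ((-2.4)·(-2.4) + (2.6)·(2.6) + (2.6)·(2.6) + (-1.4)·(-1.4) + (-1.4)·(-1.4)) / 4 = 23.2/4 = 5.8
  S[A,B] = ((-2.4)·(-1.2) + (2.6)·(1.8) + (2.6)·(-0.2) + (-1.4)·(0.8) + (-1.4)·(-1.2)) / 4 = 7.6/4 = 1.9
  S[B,B] = ((-1.2)·(-1.2) + (1.8)·(1.8) + (-0.2)·(-0.2) + (0.8)·(0.8) + (-1.2)·(-1.2)) / 4 = 6.8/4 = 1.7

S is symmetric (S[j,i] = S[i,j]). Assembling:

S = [[5.8, 1.9],
 [1.9, 1.7]]


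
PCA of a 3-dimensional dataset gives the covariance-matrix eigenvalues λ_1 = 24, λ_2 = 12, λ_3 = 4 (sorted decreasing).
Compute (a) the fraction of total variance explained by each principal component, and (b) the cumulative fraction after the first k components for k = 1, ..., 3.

Step 1 — total variance = trace(Sigma) = Σ λ_i = 24 + 12 + 4 = 40.

Step 2 — fraction explained by component i = λ_i / Σ λ:
  PC1: 24/40 = 0.6
  PC2: 12/40 = 0.3
  PC3: 4/40 = 0.1

Step 3 — cumulative fraction after k components = (λ_1 + ... + λ_k) / Σ λ:
  k = 1: 24/40 = 0.6
  k = 2: (24 + 12)/40 = 36/40 = 0.9
  k = 3: (24 + 12 + 4)/40 = 40/40 = 1

Summary (fraction, with percent):

explained: PC1 0.6 (60%), PC2 0.3 (30%), PC3 0.1 (10%);  cumulative: 0.6, 0.9, 1


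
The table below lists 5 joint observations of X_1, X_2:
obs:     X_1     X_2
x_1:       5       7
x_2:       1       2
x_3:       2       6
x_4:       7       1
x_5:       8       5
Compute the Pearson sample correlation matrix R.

Step 1 — column means:
  mean(X_1) = (5 + 1 + 2 + 7 + 8) / 5 = 23/5 = 4.6
  mean(X_2) = (7 + 2 + 6 + 1 + 5) / 5 = 21/5 = 4.2

Step 2 — sample variances and covariances s[i,j] = (1/(n-1)) · Σ_k (x_{k,i} - mean_i) · (x_{k,j} - mean_j), with n-1 = 4:
  s[X_1,X_1] = ((0.4)·(0.4) + (-3.6)·(-3.6) + (-2.6)·(-2.6) + (2.4)·(2.4) + (3.4)·(3.4)) / 4 = 37.2/4 = 9.3
  s[X_1,X_2] = ((0.4)·(2.8) + (-3.6)·(-2.2) + (-2.6)·(1.8) + (2.4)·(-3.2) + (3.4)·(0.8)) / 4 = -0.6/4 = -0.15
  s[X_2,X_2] = ((2.8)·(2.8) + (-2.2)·(-2.2) + (1.8)·(1.8) + (-3.2)·(-3.2) + (0.8)·(0.8)) / 4 = 26.8/4 = 6.7
  Sample standard deviations s_i = √(s[i,i]):
  s(X_1) = √(9.3) = 3.0496
  s(X_2) = √(6.7) = 2.5884

Step 3 — r_{ij} = s_{ij} / (s_i · s_j):
  r[X_1,X_1] = 1 (diagonal).
  r[X_1,X_2] = -0.15 / (3.0496 · 2.5884) = -0.15 / 7.8937 = -0.019
  r[X_2,X_2] = 1 (diagonal).

R is symmetric with unit diagonal. Assembling:

R = [[1, -0.019],
 [-0.019, 1]]


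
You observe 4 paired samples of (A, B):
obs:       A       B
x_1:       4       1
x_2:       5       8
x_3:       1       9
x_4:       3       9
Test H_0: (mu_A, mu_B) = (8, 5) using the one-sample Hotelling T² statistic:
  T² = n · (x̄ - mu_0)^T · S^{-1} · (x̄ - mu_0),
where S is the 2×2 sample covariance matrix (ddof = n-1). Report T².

Step 1 — sample mean vector:
  mean(A) = (4 + 5 + 1 + 3) / 4 = 13/4 = 3.25
  mean(B) = (1 + 8 + 9 + 9) / 4 = 27/4 = 6.75
  x̄ = (3.25, 6.75),  deviation x̄ - mu_0 = (3.25, 6.75) - (8, 5) = (-4.75, 1.75).

Step 2 — sample covariance matrix, S[i,j] = (1/(n-1)) · Σ_k (x_{k,i} - mean_i) · (x_{k,j} - mean_j), divisor n-1 = 3:
  S[A,A] = ((0.75)·(0.75) + (1.75)·(1.75) + (-2.25)·(-2.25) + (-0.25)·(-0.25)) / 3 = 8.75/3 = 2.9167
  S[A,B] = ((0.75)·(-5.75) + (1.75)·(1.25) + (-2.25)·(2.25) + (-0.25)·(2.25)) / 3 = -7.75/3 = -2.5833
  S[B,B] = ((-5.75)·(-5.75) + (1.25)·(1.25) + (2.25)·(2.25) + (2.25)·(2.25)) / 3 = 44.75/3 = 14.9167
  S = [[2.9167, -2.5833],
 [-2.5833, 14.9167]].

Step 3 — invert S. det(S) = 2.9167·14.9167 - (-2.5833)² = 36.8333.
  S^{-1} = (1/det) · [[d, -b], [-b, a]] = [[0.405, 0.0701],
 [0.0701, 0.0792]].

Step 4 — quadratic form (x̄ - mu_0)^T · S^{-1} · (x̄ - mu_0):
  S^{-1} · (x̄ - mu_0) = (-1.8009, -0.1946),
  (x̄ - mu_0)^T · [...] = (-4.75)·(-1.8009) + (1.75)·(-0.1946) = 8.2138.

Step 5 — scale by n: T² = 4 · 8.2138 = 32.8552.

T² ≈ 32.8552


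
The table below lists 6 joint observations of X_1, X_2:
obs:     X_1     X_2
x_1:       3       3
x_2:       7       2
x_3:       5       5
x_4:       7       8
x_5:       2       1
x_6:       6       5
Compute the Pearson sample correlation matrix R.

Step 1 — column means:
  mean(X_1) = (3 + 7 + 5 + 7 + 2 + 6) / 6 = 30/6 = 5
  mean(X_2) = (3 + 2 + 5 + 8 + 1 + 5) / 6 = 24/6 = 4

Step 2 — sample variances and covariances s[i,j] = (1/(n-1)) · Σ_k (x_{k,i} - mean_i) · (x_{k,j} - mean_j), with n-1 = 5:
  s[X_1,X_1] = ((-2)·(-2) + (2)·(2) + (0)·(0) + (2)·(2) + (-3)·(-3) + (1)·(1)) / 5 = 22/5 = 4.4
  s[X_1,X_2] = ((-2)·(-1) + (2)·(-2) + (0)·(1) + (2)·(4) + (-3)·(-3) + (1)·(1)) / 5 = 16/5 = 3.2
  s[X_2,X_2] = ((-1)·(-1) + (-2)·(-2) + (1)·(1) + (4)·(4) + (-3)·(-3) + (1)·(1)) / 5 = 32/5 = 6.4
  Sample standard deviations s_i = √(s[i,i]):
  s(X_1) = √(4.4) = 2.0976
  s(X_2) = √(6.4) = 2.5298

Step 3 — r_{ij} = s_{ij} / (s_i · s_j):
  r[X_1,X_1] = 1 (diagonal).
  r[X_1,X_2] = 3.2 / (2.0976 · 2.5298) = 3.2 / 5.3066 = 0.603
  r[X_2,X_2] = 1 (diagonal).

R is symmetric with unit diagonal. Assembling:

R = [[1, 0.603],
 [0.603, 1]]


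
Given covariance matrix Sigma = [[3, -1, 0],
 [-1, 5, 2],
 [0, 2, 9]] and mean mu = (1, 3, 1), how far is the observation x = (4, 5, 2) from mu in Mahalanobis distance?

Step 1 — centre the observation: (x - mu) = (3, 2, 1).

Step 2 — invert Sigma (cofactor / det for 3×3, or solve directly):
  Sigma^{-1} = [[0.3596, 0.0789, -0.0175],
 [0.0789, 0.2368, -0.0526],
 [-0.0175, -0.0526, 0.1228]].

Step 3 — form the quadratic (x - mu)^T · Sigma^{-1} · (x - mu):
  Sigma^{-1} · (x - mu) = (1.2193, 0.6579, -0.0351).
  (x - mu)^T · [Sigma^{-1} · (x - mu)] = (3)·(1.2193) + (2)·(0.6579) + (1)·(-0.0351) = 4.9386.

Step 4 — take square root: d = √(4.9386) ≈ 2.2223.

d(x, mu) = √(4.9386) ≈ 2.2223


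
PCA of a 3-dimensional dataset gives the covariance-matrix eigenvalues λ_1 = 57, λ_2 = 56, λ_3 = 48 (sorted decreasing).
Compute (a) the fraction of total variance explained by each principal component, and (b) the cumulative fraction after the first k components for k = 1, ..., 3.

Step 1 — total variance = trace(Sigma) = Σ λ_i = 57 + 56 + 48 = 161.

Step 2 — fraction explained by component i = λ_i / Σ λ:
  PC1: 57/161 = 0.354
  PC2: 56/161 = 0.3478
  PC3: 48/161 = 0.2981

Step 3 — cumulative fraction after k components = (λ_1 + ... + λ_k) / Σ λ:
  k = 1: 57/161 = 0.354
  k = 2: (57 + 56)/161 = 113/161 = 0.7019
  k = 3: (57 + 56 + 48)/161 = 161/161 = 1

Summary (fraction, with percent):

explained: PC1 0.354 (35.4%), PC2 0.3478 (34.78%), PC3 0.2981 (29.81%);  cumulative: 0.354, 0.7019, 1


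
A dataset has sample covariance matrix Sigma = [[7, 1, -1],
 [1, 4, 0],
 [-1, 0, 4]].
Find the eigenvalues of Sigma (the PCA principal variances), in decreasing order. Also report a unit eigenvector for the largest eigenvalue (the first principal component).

Step 1 — characteristic polynomial p(λ) = det(λI - Sigma) = λ³ - tr·λ² + c_1·λ - det, where tr = trace, c_1 = sum of the principal 2×2 minors, det = det(Sigma):
  tr = 7 + 4 + 4 = 15,
  c_1 = (7·4 - (1)²) + (7·4 - (-1)²) + (4·4 - (0)²) = 27 + 27 + 16 = 70,
  det = 7·(4·4 - (0)²) - (1)·((1)·4 - (0)·(-1)) + (-1)·((1)·(0) - 4·(-1)) = 7·(16) - (1)·(4) + (-1)·(4) = 104.
  So p(λ) = λ³ - 15λ² + 70λ - 104.
Step 2 — look for an integer root (rational root theorem: any rational root is an integer divisor of 104). Testing λ = 4:
  p(4) = 64 - 240 + 280 - 104 = 0  ✓
  Dividing out (λ - 4): p(λ) = (λ - 4)(λ² - 11λ + 26).
Step 3 — remaining eigenvalues from the quadratic λ² - 11λ + 26 = 0:
  Δ = 11² - 4·26 = 121 - 104 = 17,  λ = (11 ± √17)/2 = (11 ± 4.1231)/2 ≈ 7.5616 or 3.4384.
  Sorted: λ_1 = 7.5616,  λ_2 = 4,  λ_3 = 3.4384  (check: sum = 15 = tr ✓).

Step 4 — unit eigenvector for λ_1 ≈ 7.5616: v spans the null space of (Sigma - λ_1 I), whose rows are
  r_1 = (-0.5616, 1, -1),  r_2 = (1, -3.5616, 0),  r_3 = (-1, 0, -3.5616).
  v is orthogonal to every row, so take v ∝ r_1 × r_2 = ((1)·(0) - (-1)·(-3.5616), (-1)·(1) - (-0.5616)·(0), (-0.5616)·(-3.5616) - (1)·(1)) ≈ (-3.5616, -1, 1).
  Rescale (multiply by -1 so the first nonzero entry is positive): u = (3.5616, 1, -1).
  ||u|| = √((3.5616)² + (1)² + (-1)²) = √(14.6847) ≈ 3.8321,  v_1 = u/||u|| ≈ (0.9294, 0.261, -0.261) (||v_1|| = 1).

λ_1 = 7.5616,  λ_2 = 4,  λ_3 = 3.4384;  v_1 ≈ (0.9294, 0.261, -0.261)


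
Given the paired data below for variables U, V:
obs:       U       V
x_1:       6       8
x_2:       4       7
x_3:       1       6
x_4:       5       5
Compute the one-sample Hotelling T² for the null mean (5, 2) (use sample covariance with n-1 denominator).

Step 1 — sample mean vector:
  mean(U) = (6 + 4 + 1 + 5) / 4 = 16/4 = 4
  mean(V) = (8 + 7 + 6 + 5) / 4 = 26/4 = 6.5
  x̄ = (4, 6.5),  deviation x̄ - mu_0 = (4, 6.5) - (5, 2) = (-1, 4.5).

Step 2 — sample covariance matrix, S[i,j] = (1/(n-1)) · Σ_k (x_{k,i} - mean_i) · (x_{k,j} - mean_j), divisor n-1 = 3:
  S[U,U] = ((2)·(2) + (0)·(0) + (-3)·(-3) + (1)·(1)) / 3 = 14/3 = 4.6667
  S[U,V] = ((2)·(1.5) + (0)·(0.5) + (-3)·(-0.5) + (1)·(-1.5)) / 3 = 3/3 = 1
  S[V,V] = ((1.5)·(1.5) + (0.5)·(0.5) + (-0.5)·(-0.5) + (-1.5)·(-1.5)) / 3 = 5/3 = 1.6667
  S = [[4.6667, 1],
 [1, 1.6667]].

Step 3 — invert S. det(S) = 4.6667·1.6667 - (1)² = 6.7778.
  S^{-1} = (1/det) · [[d, -b], [-b, a]] = [[0.2459, -0.1475],
 [-0.1475, 0.6885]].

Step 4 — quadratic form (x̄ - mu_0)^T · S^{-1} · (x̄ - mu_0):
  S^{-1} · (x̄ - mu_0) = (-0.9098, 3.2459),
  (x̄ - mu_0)^T · [...] = (-1)·(-0.9098) + (4.5)·(3.2459) = 15.5164.

Step 5 — scale by n: T² = 4 · 15.5164 = 62.0656.

T² ≈ 62.0656


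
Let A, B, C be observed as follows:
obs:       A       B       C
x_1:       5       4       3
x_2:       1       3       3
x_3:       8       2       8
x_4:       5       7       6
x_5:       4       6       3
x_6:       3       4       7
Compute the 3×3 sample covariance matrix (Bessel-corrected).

Step 1 — column means:
  mean(A) = (5 + 1 + 8 + 5 + 4 + 3) / 6 = 26/6 = 4.3333
  mean(B) = (4 + 3 + 2 + 7 + 6 + 4) / 6 = 26/6 = 4.3333
  mean(C) = (3 + 3 + 8 + 6 + 3 + 7) / 6 = 30/6 = 5

Step 2 — sample covariance S[i,j] = (1/(n-1)) · Σ_k (x_{k,i} - mean_i) · (x_{k,j} - mean_j), with n-1 = 5.
  S[A,A] = ((0.6667)·(0.6667) + (-3.3333)·(-3.3333) + (3.6667)·(3.6667) + (0.6667)·(0.6667) + (-0.3333)·(-0.3333) + (-1.3333)·(-1.3333)) / 5 = 27.3333/5 = 5.4667
  S[A,B] = ((0.6667)·(-0.3333) + (-3.3333)·(-1.3333) + (3.6667)·(-2.3333) + (0.6667)·(2.6667) + (-0.3333)·(1.6667) + (-1.3333)·(-0.3333)) / 5 = -2.6667/5 = -0.5333
  S[A,C] = ((0.6667)·(-2) + (-3.3333)·(-2) + (3.6667)·(3) + (0.6667)·(1) + (-0.3333)·(-2) + (-1.3333)·(2)) / 5 = 15/5 = 3
  S[B,B] = ((-0.3333)·(-0.3333) + (-1.3333)·(-1.3333) + (-2.3333)·(-2.3333) + (2.6667)·(2.6667) + (1.6667)·(1.6667) + (-0.3333)·(-0.3333)) / 5 = 17.3333/5 = 3.4667
  S[B,C] = ((-0.3333)·(-2) + (-1.3333)·(-2) + (-2.3333)·(3) + (2.6667)·(1) + (1.6667)·(-2) + (-0.3333)·(2)) / 5 = -5/5 = -1
  S[C,C] = ((-2)·(-2) + (-2)·(-2) + (3)·(3) + (1)·(1) + (-2)·(-2) + (2)·(2)) / 5 = 26/5 = 5.2

S is symmetric (S[j,i] = S[i,j]). Assembling:

S = [[5.4667, -0.5333, 3],
 [-0.5333, 3.4667, -1],
 [3, -1, 5.2]]
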